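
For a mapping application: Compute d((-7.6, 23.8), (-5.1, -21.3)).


dx=2.5, dy=-45.1
d^2 = 2.5^2 + (-45.1)^2 = 2040.26
d = sqrt(2040.26) = 45.1692

45.1692


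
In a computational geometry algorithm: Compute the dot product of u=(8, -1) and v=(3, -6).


u . v = u_x*v_x + u_y*v_y = 8*3 + (-1)*(-6)
= 24 + 6 = 30

30


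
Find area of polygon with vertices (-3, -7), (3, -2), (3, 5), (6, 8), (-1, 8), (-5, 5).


Shoelace sum: ((-3)*(-2) - 3*(-7)) + (3*5 - 3*(-2)) + (3*8 - 6*5) + (6*8 - (-1)*8) + ((-1)*5 - (-5)*8) + ((-5)*(-7) - (-3)*5)
= 183
Area = |183|/2 = 91.5

91.5


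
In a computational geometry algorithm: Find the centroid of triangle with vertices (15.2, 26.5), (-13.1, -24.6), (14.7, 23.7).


Centroid = ((x_A+x_B+x_C)/3, (y_A+y_B+y_C)/3)
= ((15.2+(-13.1)+14.7)/3, (26.5+(-24.6)+23.7)/3)
= (5.6, 8.5333)

(5.6, 8.5333)


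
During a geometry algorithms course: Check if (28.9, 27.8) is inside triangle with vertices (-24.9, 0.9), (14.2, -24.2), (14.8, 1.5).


Cross products: AB x AP = 2402.17, BC x BP = -346.59, CA x CP = -1035.65
All same sign? no

No, outside


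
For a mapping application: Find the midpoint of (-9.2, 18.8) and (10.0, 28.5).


M = (((-9.2)+10)/2, (18.8+28.5)/2)
= (0.4, 23.65)

(0.4, 23.65)


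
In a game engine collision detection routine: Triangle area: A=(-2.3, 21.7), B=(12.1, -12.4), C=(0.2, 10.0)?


Area = |x_A(y_B-y_C) + x_B(y_C-y_A) + x_C(y_A-y_B)|/2
= |51.52 + (-141.57) + 6.82|/2
= 83.23/2 = 41.615

41.615


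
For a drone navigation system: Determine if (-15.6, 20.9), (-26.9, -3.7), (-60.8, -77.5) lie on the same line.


Cross product: ((-26.9)-(-15.6))*((-77.5)-20.9) - ((-3.7)-20.9)*((-60.8)-(-15.6))
= 0

Yes, collinear


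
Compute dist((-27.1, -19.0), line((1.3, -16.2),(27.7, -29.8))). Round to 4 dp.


|cross product| = 460.16
|line direction| = sqrt(881.92) = 29.6971
Distance = 460.16/sqrt(881.92) = 15.4951

15.4951


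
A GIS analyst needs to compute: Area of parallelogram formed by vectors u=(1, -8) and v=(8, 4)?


|u x v| = |1*4 - (-8)*8|
= |4 - (-64)| = 68

68


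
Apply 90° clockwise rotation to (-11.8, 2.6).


90° CW: (x,y) -> (y, -x)
(-11.8,2.6) -> (2.6, 11.8)

(2.6, 11.8)


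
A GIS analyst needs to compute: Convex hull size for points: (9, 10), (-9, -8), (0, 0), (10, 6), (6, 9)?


Convex hull vertices (CCW): (-9, -8), (10, 6), (9, 10), (6, 9)
Count = 4

4


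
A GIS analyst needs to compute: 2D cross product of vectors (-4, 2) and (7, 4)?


u x v = u_x*v_y - u_y*v_x = (-4)*4 - 2*7
= (-16) - 14 = -30

-30


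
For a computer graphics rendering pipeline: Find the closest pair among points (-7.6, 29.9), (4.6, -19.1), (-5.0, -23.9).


d(P0,P1) = 50.4959, d(P0,P2) = 53.8628, d(P1,P2) = 10.7331
Closest: P1 and P2

Closest pair: (4.6, -19.1) and (-5.0, -23.9), distance = 10.7331


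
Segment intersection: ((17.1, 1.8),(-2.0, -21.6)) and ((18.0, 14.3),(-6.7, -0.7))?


Cross products: d1=295.25, d2=586.73, d3=-217.69, d4=-509.17
d1*d2 < 0 and d3*d4 < 0? no

No, they don't intersect


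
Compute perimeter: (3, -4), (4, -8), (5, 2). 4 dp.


Sides: (3, -4)->(4, -8): sqrt(17) = 4.123106, (4, -8)->(5, 2): sqrt(101) = 10.049876, (5, 2)->(3, -4): sqrt(40) = 6.324555
Sum = 20.497537
Perimeter = 20.4975

20.4975


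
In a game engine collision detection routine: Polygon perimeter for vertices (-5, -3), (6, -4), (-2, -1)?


Sides: (-5, -3)->(6, -4): sqrt(122) = 11.045361, (6, -4)->(-2, -1): sqrt(73) = 8.544004, (-2, -1)->(-5, -3): sqrt(13) = 3.605551
Sum = 23.194916
Perimeter = 23.1949

23.1949


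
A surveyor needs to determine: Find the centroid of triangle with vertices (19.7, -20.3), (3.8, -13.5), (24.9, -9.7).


Centroid = ((x_A+x_B+x_C)/3, (y_A+y_B+y_C)/3)
= ((19.7+3.8+24.9)/3, ((-20.3)+(-13.5)+(-9.7))/3)
= (16.1333, -14.5)

(16.1333, -14.5)


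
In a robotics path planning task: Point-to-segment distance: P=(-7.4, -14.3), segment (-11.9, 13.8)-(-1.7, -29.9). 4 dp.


Project P onto AB: t = 0.6326 (clamped to [0,1])
Closest point on segment: (-5.4476, -13.8443)
Distance: 2.0049

2.0049


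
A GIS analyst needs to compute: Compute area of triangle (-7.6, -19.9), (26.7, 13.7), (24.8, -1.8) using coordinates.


Area = |x_A(y_B-y_C) + x_B(y_C-y_A) + x_C(y_A-y_B)|/2
= |(-117.8) + 483.27 + (-833.28)|/2
= 467.81/2 = 233.905

233.905


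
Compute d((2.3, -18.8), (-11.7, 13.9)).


dx=-14, dy=32.7
d^2 = (-14)^2 + 32.7^2 = 1265.29
d = sqrt(1265.29) = 35.5709

35.5709


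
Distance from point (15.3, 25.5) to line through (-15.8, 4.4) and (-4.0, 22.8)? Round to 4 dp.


|cross product| = 323.26
|line direction| = sqrt(477.8) = 21.8586
Distance = 323.26/sqrt(477.8) = 14.7887

14.7887


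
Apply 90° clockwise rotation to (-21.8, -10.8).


90° CW: (x,y) -> (y, -x)
(-21.8,-10.8) -> (-10.8, 21.8)

(-10.8, 21.8)


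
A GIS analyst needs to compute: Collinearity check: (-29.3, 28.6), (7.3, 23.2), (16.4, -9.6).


Cross product: (7.3-(-29.3))*((-9.6)-28.6) - (23.2-28.6)*(16.4-(-29.3))
= -1151.34

No, not collinear


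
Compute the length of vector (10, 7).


|u| = sqrt(10^2 + 7^2) = sqrt(149) = 12.2066

12.2066


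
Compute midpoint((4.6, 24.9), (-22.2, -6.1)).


M = ((4.6+(-22.2))/2, (24.9+(-6.1))/2)
= (-8.8, 9.4)

(-8.8, 9.4)


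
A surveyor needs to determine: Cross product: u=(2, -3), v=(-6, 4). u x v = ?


u x v = u_x*v_y - u_y*v_x = 2*4 - (-3)*(-6)
= 8 - 18 = -10

-10


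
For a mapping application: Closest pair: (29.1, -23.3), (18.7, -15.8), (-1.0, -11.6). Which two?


d(P0,P1) = 12.8222, d(P0,P2) = 32.294, d(P1,P2) = 20.1427
Closest: P0 and P1

Closest pair: (29.1, -23.3) and (18.7, -15.8), distance = 12.8222


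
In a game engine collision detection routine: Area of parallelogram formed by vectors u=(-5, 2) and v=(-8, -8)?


|u x v| = |(-5)*(-8) - 2*(-8)|
= |40 - (-16)| = 56

56


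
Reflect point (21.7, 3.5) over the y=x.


Reflection over y=x: (x,y) -> (y,x)
(21.7, 3.5) -> (3.5, 21.7)

(3.5, 21.7)


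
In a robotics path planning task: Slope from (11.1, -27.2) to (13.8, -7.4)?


slope = (y2-y1)/(x2-x1) = ((-7.4)-(-27.2))/(13.8-11.1) = 19.8/2.7 = 7.3333

7.3333


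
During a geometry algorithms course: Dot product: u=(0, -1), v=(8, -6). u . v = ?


u . v = u_x*v_x + u_y*v_y = 0*8 + (-1)*(-6)
= 0 + 6 = 6

6


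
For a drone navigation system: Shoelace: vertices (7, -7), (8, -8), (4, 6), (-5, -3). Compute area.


Shoelace sum: (7*(-8) - 8*(-7)) + (8*6 - 4*(-8)) + (4*(-3) - (-5)*6) + ((-5)*(-7) - 7*(-3))
= 154
Area = |154|/2 = 77

77


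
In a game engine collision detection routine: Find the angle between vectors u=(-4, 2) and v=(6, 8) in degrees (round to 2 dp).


u.v = -8, |u| = sqrt(20) = 4.4721, |v| = sqrt(100) = 10
cos(theta) = u.v/(|u||v|) = -8/sqrt(2000) = -0.178885
theta = acos(-0.178885) = 100.3 degrees

100.3 degrees


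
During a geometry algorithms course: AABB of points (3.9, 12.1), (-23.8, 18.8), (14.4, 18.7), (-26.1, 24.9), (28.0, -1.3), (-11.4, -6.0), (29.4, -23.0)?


x range: [-26.1, 29.4]
y range: [-23, 24.9]
Bounding box: (-26.1,-23) to (29.4,24.9)

(-26.1,-23) to (29.4,24.9)


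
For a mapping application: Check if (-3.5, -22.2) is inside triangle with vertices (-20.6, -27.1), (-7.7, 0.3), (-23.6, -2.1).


Cross products: AB x AP = -405.33, BC x BP = 367.83, CA x CP = 442.2
All same sign? no

No, outside


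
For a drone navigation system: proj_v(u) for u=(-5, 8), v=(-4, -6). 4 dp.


u.v = -28, |v| = sqrt(52) = 7.2111
Scalar projection = u.v / |v| = -28 / sqrt(52) = -3.8829

-3.8829


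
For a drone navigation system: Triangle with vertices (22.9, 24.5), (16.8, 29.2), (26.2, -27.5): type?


Side lengths squared: AB^2=59.3, BC^2=3303.25, CA^2=2714.89
Sorted: [59.3, 2714.89, 3303.25]
By sides: Scalene, By angles: Obtuse

Scalene, Obtuse


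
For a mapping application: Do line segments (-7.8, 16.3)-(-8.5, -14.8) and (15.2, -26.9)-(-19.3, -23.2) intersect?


Cross products: d1=-1405.3, d2=-329.76, d3=745.54, d4=-330
d1*d2 < 0 and d3*d4 < 0? no

No, they don't intersect


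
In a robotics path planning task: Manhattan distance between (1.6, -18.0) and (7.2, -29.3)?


|1.6-7.2| + |(-18)-(-29.3)| = 5.6 + 11.3 = 16.9

16.9


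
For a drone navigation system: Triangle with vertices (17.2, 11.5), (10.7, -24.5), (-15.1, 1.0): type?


Side lengths squared: AB^2=1338.25, BC^2=1315.89, CA^2=1153.54
Sorted: [1153.54, 1315.89, 1338.25]
By sides: Scalene, By angles: Acute

Scalene, Acute


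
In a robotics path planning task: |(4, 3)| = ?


|u| = sqrt(4^2 + 3^2) = sqrt(25) = 5

5


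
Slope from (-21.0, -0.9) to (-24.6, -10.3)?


slope = (y2-y1)/(x2-x1) = ((-10.3)-(-0.9))/((-24.6)-(-21)) = (-9.4)/(-3.6) = 2.6111

2.6111


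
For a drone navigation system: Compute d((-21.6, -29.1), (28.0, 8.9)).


dx=49.6, dy=38
d^2 = 49.6^2 + 38^2 = 3904.16
d = sqrt(3904.16) = 62.4833

62.4833


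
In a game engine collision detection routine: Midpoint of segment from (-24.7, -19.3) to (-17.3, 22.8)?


M = (((-24.7)+(-17.3))/2, ((-19.3)+22.8)/2)
= (-21, 1.75)

(-21, 1.75)


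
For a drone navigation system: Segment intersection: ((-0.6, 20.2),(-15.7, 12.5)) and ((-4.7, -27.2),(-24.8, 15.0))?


Cross products: d1=-1125.76, d2=-333.77, d3=684.17, d4=-107.82
d1*d2 < 0 and d3*d4 < 0? no

No, they don't intersect


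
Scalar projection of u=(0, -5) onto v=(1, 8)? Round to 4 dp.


u.v = -40, |v| = sqrt(65) = 8.0623
Scalar projection = u.v / |v| = -40 / sqrt(65) = -4.9614

-4.9614


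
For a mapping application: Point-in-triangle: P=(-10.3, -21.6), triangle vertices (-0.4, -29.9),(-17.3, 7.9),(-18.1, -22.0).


Cross products: AB x AP = 233.95, BC x BP = 232.9, CA x CP = 68.7
All same sign? yes

Yes, inside


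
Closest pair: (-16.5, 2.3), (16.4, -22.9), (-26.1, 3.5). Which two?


d(P0,P1) = 41.4421, d(P0,P2) = 9.6747, d(P1,P2) = 50.0321
Closest: P0 and P2

Closest pair: (-16.5, 2.3) and (-26.1, 3.5), distance = 9.6747


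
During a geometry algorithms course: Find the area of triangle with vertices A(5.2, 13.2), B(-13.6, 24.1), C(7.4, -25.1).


Area = |x_A(y_B-y_C) + x_B(y_C-y_A) + x_C(y_A-y_B)|/2
= |255.84 + 520.88 + (-80.66)|/2
= 696.06/2 = 348.03

348.03


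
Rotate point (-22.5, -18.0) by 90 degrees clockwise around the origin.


90° CW: (x,y) -> (y, -x)
(-22.5,-18) -> (-18, 22.5)

(-18, 22.5)


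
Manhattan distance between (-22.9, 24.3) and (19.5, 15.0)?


|(-22.9)-19.5| + |24.3-15| = 42.4 + 9.3 = 51.7

51.7


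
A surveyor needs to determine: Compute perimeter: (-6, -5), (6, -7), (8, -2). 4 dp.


Sides: (-6, -5)->(6, -7): sqrt(148) = 12.165525, (6, -7)->(8, -2): sqrt(29) = 5.385165, (8, -2)->(-6, -5): sqrt(205) = 14.317821
Sum = 31.868511
Perimeter = 31.8685

31.8685


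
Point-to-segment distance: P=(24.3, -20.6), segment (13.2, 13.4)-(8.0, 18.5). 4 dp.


Project P onto AB: t = 0 (clamped to [0,1])
Closest point on segment: (13.2, 13.4)
Distance: 35.766

35.766


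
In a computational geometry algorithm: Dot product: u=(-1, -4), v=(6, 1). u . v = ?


u . v = u_x*v_x + u_y*v_y = (-1)*6 + (-4)*1
= (-6) + (-4) = -10

-10


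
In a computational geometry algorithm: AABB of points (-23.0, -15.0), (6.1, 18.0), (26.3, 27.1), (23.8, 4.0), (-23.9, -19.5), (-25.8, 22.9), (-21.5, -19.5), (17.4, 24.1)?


x range: [-25.8, 26.3]
y range: [-19.5, 27.1]
Bounding box: (-25.8,-19.5) to (26.3,27.1)

(-25.8,-19.5) to (26.3,27.1)


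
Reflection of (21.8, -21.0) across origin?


Reflection over origin: (x,y) -> (-x,-y)
(21.8, -21) -> (-21.8, 21)

(-21.8, 21)


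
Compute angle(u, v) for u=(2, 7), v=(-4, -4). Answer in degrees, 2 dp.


u.v = -36, |u| = sqrt(53) = 7.2801, |v| = sqrt(32) = 5.6569
cos(theta) = u.v/(|u||v|) = -36/sqrt(1696) = -0.874157
theta = acos(-0.874157) = 150.95 degrees

150.95 degrees


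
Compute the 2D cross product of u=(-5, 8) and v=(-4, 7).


u x v = u_x*v_y - u_y*v_x = (-5)*7 - 8*(-4)
= (-35) - (-32) = -3

-3


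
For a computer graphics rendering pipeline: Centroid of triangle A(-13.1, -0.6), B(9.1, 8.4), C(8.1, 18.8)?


Centroid = ((x_A+x_B+x_C)/3, (y_A+y_B+y_C)/3)
= (((-13.1)+9.1+8.1)/3, ((-0.6)+8.4+18.8)/3)
= (1.3667, 8.8667)

(1.3667, 8.8667)


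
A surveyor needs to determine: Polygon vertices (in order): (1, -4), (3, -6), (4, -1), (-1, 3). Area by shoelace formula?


Shoelace sum: (1*(-6) - 3*(-4)) + (3*(-1) - 4*(-6)) + (4*3 - (-1)*(-1)) + ((-1)*(-4) - 1*3)
= 39
Area = |39|/2 = 19.5

19.5


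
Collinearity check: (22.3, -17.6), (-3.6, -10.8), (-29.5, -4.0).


Cross product: ((-3.6)-22.3)*((-4)-(-17.6)) - ((-10.8)-(-17.6))*((-29.5)-22.3)
= 0

Yes, collinear


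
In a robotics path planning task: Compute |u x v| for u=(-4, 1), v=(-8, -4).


|u x v| = |(-4)*(-4) - 1*(-8)|
= |16 - (-8)| = 24

24


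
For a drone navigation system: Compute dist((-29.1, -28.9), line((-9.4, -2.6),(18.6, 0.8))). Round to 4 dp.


|cross product| = 669.42
|line direction| = sqrt(795.56) = 28.2057
Distance = 669.42/sqrt(795.56) = 23.7335

23.7335


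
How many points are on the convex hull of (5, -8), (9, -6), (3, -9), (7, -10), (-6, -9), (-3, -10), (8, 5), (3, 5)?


Convex hull vertices (CCW): (-6, -9), (-3, -10), (7, -10), (9, -6), (8, 5), (3, 5)
Count = 6

6


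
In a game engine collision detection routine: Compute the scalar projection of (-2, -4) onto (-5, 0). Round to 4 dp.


u.v = 10, |v| = sqrt(25) = 5
Scalar projection = u.v / |v| = 10 / sqrt(25) = 2

2


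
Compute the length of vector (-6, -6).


|u| = sqrt((-6)^2 + (-6)^2) = sqrt(72) = 8.4853

8.4853


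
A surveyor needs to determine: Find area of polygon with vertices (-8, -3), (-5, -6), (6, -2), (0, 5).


Shoelace sum: ((-8)*(-6) - (-5)*(-3)) + ((-5)*(-2) - 6*(-6)) + (6*5 - 0*(-2)) + (0*(-3) - (-8)*5)
= 149
Area = |149|/2 = 74.5

74.5


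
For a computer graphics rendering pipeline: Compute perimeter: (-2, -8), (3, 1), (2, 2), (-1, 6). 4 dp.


Sides: (-2, -8)->(3, 1): sqrt(106) = 10.29563, (3, 1)->(2, 2): sqrt(2) = 1.414214, (2, 2)->(-1, 6): sqrt(25) = 5, (-1, 6)->(-2, -8): sqrt(197) = 14.035669
Sum = 30.745513
Perimeter = 30.7455

30.7455


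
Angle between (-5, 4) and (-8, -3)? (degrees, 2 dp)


u.v = 28, |u| = sqrt(41) = 6.4031, |v| = sqrt(73) = 8.544
cos(theta) = u.v/(|u||v|) = 28/sqrt(2993) = 0.511805
theta = acos(0.511805) = 59.22 degrees

59.22 degrees


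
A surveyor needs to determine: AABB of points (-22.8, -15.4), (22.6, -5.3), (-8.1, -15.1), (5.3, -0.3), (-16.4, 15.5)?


x range: [-22.8, 22.6]
y range: [-15.4, 15.5]
Bounding box: (-22.8,-15.4) to (22.6,15.5)

(-22.8,-15.4) to (22.6,15.5)


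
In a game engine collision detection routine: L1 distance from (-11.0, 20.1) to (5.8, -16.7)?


|(-11)-5.8| + |20.1-(-16.7)| = 16.8 + 36.8 = 53.6

53.6


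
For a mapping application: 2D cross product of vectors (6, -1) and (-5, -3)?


u x v = u_x*v_y - u_y*v_x = 6*(-3) - (-1)*(-5)
= (-18) - 5 = -23

-23


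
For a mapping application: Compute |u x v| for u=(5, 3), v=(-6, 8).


|u x v| = |5*8 - 3*(-6)|
= |40 - (-18)| = 58

58


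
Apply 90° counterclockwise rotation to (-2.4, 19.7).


90° CCW: (x,y) -> (-y, x)
(-2.4,19.7) -> (-19.7, -2.4)

(-19.7, -2.4)


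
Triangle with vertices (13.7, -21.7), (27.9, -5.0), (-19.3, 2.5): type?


Side lengths squared: AB^2=480.53, BC^2=2284.09, CA^2=1674.64
Sorted: [480.53, 1674.64, 2284.09]
By sides: Scalene, By angles: Obtuse

Scalene, Obtuse


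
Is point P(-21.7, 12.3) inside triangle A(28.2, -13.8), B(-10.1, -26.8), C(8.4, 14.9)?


Cross products: AB x AP = -1648.33, BC x BP = 1207.07, CA x CP = -915.35
All same sign? no

No, outside


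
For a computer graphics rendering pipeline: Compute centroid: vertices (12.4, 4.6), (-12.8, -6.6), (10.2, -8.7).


Centroid = ((x_A+x_B+x_C)/3, (y_A+y_B+y_C)/3)
= ((12.4+(-12.8)+10.2)/3, (4.6+(-6.6)+(-8.7))/3)
= (3.2667, -3.5667)

(3.2667, -3.5667)


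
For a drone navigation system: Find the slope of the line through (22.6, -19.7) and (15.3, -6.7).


slope = (y2-y1)/(x2-x1) = ((-6.7)-(-19.7))/(15.3-22.6) = 13/(-7.3) = -1.7808

-1.7808


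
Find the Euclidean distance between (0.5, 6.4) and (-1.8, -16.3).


dx=-2.3, dy=-22.7
d^2 = (-2.3)^2 + (-22.7)^2 = 520.58
d = sqrt(520.58) = 22.8162

22.8162


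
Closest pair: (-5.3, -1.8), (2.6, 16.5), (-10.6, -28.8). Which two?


d(P0,P1) = 19.9324, d(P0,P2) = 27.5153, d(P1,P2) = 47.184
Closest: P0 and P1

Closest pair: (-5.3, -1.8) and (2.6, 16.5), distance = 19.9324


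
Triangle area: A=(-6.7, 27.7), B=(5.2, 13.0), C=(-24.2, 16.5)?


Area = |x_A(y_B-y_C) + x_B(y_C-y_A) + x_C(y_A-y_B)|/2
= |23.45 + (-58.24) + (-355.74)|/2
= 390.53/2 = 195.265

195.265


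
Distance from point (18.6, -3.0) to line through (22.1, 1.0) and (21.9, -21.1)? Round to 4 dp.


|cross product| = 76.55
|line direction| = sqrt(488.45) = 22.1009
Distance = 76.55/sqrt(488.45) = 3.4637

3.4637


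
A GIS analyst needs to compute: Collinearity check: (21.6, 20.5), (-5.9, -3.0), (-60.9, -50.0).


Cross product: ((-5.9)-21.6)*((-50)-20.5) - ((-3)-20.5)*((-60.9)-21.6)
= 0

Yes, collinear


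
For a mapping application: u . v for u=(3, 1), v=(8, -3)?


u . v = u_x*v_x + u_y*v_y = 3*8 + 1*(-3)
= 24 + (-3) = 21

21


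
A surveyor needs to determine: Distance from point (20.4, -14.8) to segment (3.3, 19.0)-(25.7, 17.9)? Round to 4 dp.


Project P onto AB: t = 0.8355 (clamped to [0,1])
Closest point on segment: (22.0147, 18.081)
Distance: 32.9206

32.9206


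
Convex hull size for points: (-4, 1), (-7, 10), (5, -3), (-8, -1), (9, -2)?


Convex hull vertices (CCW): (-8, -1), (5, -3), (9, -2), (-7, 10)
Count = 4

4


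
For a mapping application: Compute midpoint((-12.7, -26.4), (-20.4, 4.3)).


M = (((-12.7)+(-20.4))/2, ((-26.4)+4.3)/2)
= (-16.55, -11.05)

(-16.55, -11.05)


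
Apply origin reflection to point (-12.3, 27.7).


Reflection over origin: (x,y) -> (-x,-y)
(-12.3, 27.7) -> (12.3, -27.7)

(12.3, -27.7)


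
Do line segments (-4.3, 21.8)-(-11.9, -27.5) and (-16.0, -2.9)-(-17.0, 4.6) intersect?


Cross products: d1=-112.45, d2=-6.15, d3=-389.09, d4=-495.39
d1*d2 < 0 and d3*d4 < 0? no

No, they don't intersect


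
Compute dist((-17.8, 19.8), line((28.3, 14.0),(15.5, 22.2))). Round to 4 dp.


|cross product| = 303.78
|line direction| = sqrt(231.08) = 15.2013
Distance = 303.78/sqrt(231.08) = 19.9838

19.9838


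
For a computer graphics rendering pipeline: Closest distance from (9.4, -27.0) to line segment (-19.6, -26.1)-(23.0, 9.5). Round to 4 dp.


Project P onto AB: t = 0.3904 (clamped to [0,1])
Closest point on segment: (-2.9676, -12.2006)
Distance: 19.2868

19.2868


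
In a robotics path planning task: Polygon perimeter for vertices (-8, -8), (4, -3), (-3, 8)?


Sides: (-8, -8)->(4, -3): sqrt(169) = 13, (4, -3)->(-3, 8): sqrt(170) = 13.038405, (-3, 8)->(-8, -8): sqrt(281) = 16.763055
Sum = 42.80146
Perimeter = 42.8015

42.8015


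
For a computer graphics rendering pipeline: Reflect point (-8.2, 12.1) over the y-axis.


Reflection over y-axis: (x,y) -> (-x,y)
(-8.2, 12.1) -> (8.2, 12.1)

(8.2, 12.1)


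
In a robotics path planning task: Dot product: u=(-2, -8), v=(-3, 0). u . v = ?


u . v = u_x*v_x + u_y*v_y = (-2)*(-3) + (-8)*0
= 6 + 0 = 6

6


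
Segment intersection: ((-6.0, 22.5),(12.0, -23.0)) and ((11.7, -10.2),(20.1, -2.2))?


Cross products: d1=416.28, d2=-109.92, d3=216.75, d4=742.95
d1*d2 < 0 and d3*d4 < 0? no

No, they don't intersect


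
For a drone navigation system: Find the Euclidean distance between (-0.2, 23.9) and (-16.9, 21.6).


dx=-16.7, dy=-2.3
d^2 = (-16.7)^2 + (-2.3)^2 = 284.18
d = sqrt(284.18) = 16.8576

16.8576


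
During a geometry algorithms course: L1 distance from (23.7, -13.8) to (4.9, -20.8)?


|23.7-4.9| + |(-13.8)-(-20.8)| = 18.8 + 7 = 25.8

25.8


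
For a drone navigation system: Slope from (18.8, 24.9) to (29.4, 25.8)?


slope = (y2-y1)/(x2-x1) = (25.8-24.9)/(29.4-18.8) = 0.9/10.6 = 0.0849

0.0849


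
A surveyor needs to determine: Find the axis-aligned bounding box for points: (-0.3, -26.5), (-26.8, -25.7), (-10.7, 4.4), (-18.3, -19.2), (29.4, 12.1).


x range: [-26.8, 29.4]
y range: [-26.5, 12.1]
Bounding box: (-26.8,-26.5) to (29.4,12.1)

(-26.8,-26.5) to (29.4,12.1)


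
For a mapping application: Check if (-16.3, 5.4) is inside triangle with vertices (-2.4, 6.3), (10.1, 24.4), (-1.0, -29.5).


Cross products: AB x AP = 240.34, BC x BP = -1212.06, CA x CP = 498.88
All same sign? no

No, outside


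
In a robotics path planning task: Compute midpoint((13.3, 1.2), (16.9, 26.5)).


M = ((13.3+16.9)/2, (1.2+26.5)/2)
= (15.1, 13.85)

(15.1, 13.85)


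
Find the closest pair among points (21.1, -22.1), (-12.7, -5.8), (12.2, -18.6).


d(P0,P1) = 37.5251, d(P0,P2) = 9.5635, d(P1,P2) = 27.9973
Closest: P0 and P2

Closest pair: (21.1, -22.1) and (12.2, -18.6), distance = 9.5635


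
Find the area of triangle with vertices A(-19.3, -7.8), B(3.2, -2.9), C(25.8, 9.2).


Area = |x_A(y_B-y_C) + x_B(y_C-y_A) + x_C(y_A-y_B)|/2
= |233.53 + 54.4 + (-126.42)|/2
= 161.51/2 = 80.755

80.755


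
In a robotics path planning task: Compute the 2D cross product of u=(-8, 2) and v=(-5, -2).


u x v = u_x*v_y - u_y*v_x = (-8)*(-2) - 2*(-5)
= 16 - (-10) = 26

26


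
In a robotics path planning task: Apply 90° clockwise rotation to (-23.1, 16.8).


90° CW: (x,y) -> (y, -x)
(-23.1,16.8) -> (16.8, 23.1)

(16.8, 23.1)


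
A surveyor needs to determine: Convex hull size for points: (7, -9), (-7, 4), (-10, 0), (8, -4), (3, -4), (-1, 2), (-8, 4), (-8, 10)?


Convex hull vertices (CCW): (-10, 0), (7, -9), (8, -4), (-8, 10)
Count = 4

4


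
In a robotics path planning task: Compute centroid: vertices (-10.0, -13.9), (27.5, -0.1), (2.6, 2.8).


Centroid = ((x_A+x_B+x_C)/3, (y_A+y_B+y_C)/3)
= (((-10)+27.5+2.6)/3, ((-13.9)+(-0.1)+2.8)/3)
= (6.7, -3.7333)

(6.7, -3.7333)


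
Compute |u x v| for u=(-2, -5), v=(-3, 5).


|u x v| = |(-2)*5 - (-5)*(-3)|
= |(-10) - 15| = 25

25


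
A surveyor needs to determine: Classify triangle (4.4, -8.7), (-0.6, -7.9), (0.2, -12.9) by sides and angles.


Side lengths squared: AB^2=25.64, BC^2=25.64, CA^2=35.28
Sorted: [25.64, 25.64, 35.28]
By sides: Isosceles, By angles: Acute

Isosceles, Acute


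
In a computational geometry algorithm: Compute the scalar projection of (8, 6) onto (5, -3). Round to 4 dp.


u.v = 22, |v| = sqrt(34) = 5.831
Scalar projection = u.v / |v| = 22 / sqrt(34) = 3.773

3.773


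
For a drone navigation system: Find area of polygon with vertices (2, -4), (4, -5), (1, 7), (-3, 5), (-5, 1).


Shoelace sum: (2*(-5) - 4*(-4)) + (4*7 - 1*(-5)) + (1*5 - (-3)*7) + ((-3)*1 - (-5)*5) + ((-5)*(-4) - 2*1)
= 105
Area = |105|/2 = 52.5

52.5


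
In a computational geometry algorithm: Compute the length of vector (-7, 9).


|u| = sqrt((-7)^2 + 9^2) = sqrt(130) = 11.4018

11.4018


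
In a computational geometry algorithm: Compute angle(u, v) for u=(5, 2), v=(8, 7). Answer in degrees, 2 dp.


u.v = 54, |u| = sqrt(29) = 5.3852, |v| = sqrt(113) = 10.6301
cos(theta) = u.v/(|u||v|) = 54/sqrt(3277) = 0.943312
theta = acos(0.943312) = 19.38 degrees

19.38 degrees


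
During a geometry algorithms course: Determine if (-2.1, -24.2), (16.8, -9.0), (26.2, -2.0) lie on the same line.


Cross product: (16.8-(-2.1))*((-2)-(-24.2)) - ((-9)-(-24.2))*(26.2-(-2.1))
= -10.58

No, not collinear


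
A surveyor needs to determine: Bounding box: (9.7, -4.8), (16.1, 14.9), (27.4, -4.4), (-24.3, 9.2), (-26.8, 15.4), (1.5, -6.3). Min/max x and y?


x range: [-26.8, 27.4]
y range: [-6.3, 15.4]
Bounding box: (-26.8,-6.3) to (27.4,15.4)

(-26.8,-6.3) to (27.4,15.4)


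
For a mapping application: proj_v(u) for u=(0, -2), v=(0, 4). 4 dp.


u.v = -8, |v| = sqrt(16) = 4
Scalar projection = u.v / |v| = -8 / sqrt(16) = -2

-2


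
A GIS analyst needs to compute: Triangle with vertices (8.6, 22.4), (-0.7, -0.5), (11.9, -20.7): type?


Side lengths squared: AB^2=610.9, BC^2=566.8, CA^2=1868.5
Sorted: [566.8, 610.9, 1868.5]
By sides: Scalene, By angles: Obtuse

Scalene, Obtuse


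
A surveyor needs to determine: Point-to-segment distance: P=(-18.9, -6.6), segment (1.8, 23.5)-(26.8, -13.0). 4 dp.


Project P onto AB: t = 0.2969 (clamped to [0,1])
Closest point on segment: (9.223, 12.6624)
Distance: 34.0873

34.0873


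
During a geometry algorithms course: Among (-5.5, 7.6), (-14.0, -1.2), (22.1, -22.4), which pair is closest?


d(P0,P1) = 12.2348, d(P0,P2) = 40.7647, d(P1,P2) = 41.8647
Closest: P0 and P1

Closest pair: (-5.5, 7.6) and (-14.0, -1.2), distance = 12.2348


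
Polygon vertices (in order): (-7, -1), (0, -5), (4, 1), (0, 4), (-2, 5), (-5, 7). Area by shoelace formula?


Shoelace sum: ((-7)*(-5) - 0*(-1)) + (0*1 - 4*(-5)) + (4*4 - 0*1) + (0*5 - (-2)*4) + ((-2)*7 - (-5)*5) + ((-5)*(-1) - (-7)*7)
= 144
Area = |144|/2 = 72

72


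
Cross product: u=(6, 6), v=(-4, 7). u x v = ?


u x v = u_x*v_y - u_y*v_x = 6*7 - 6*(-4)
= 42 - (-24) = 66

66


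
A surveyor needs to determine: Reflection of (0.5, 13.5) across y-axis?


Reflection over y-axis: (x,y) -> (-x,y)
(0.5, 13.5) -> (-0.5, 13.5)

(-0.5, 13.5)


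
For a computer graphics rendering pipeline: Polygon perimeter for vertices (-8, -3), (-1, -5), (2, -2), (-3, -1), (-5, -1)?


Sides: (-8, -3)->(-1, -5): sqrt(53) = 7.28011, (-1, -5)->(2, -2): sqrt(18) = 4.242641, (2, -2)->(-3, -1): sqrt(26) = 5.09902, (-3, -1)->(-5, -1): sqrt(4) = 2, (-5, -1)->(-8, -3): sqrt(13) = 3.605551
Sum = 22.227322
Perimeter = 22.2273

22.2273


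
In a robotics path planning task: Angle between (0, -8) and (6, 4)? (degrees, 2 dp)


u.v = -32, |u| = sqrt(64) = 8, |v| = sqrt(52) = 7.2111
cos(theta) = u.v/(|u||v|) = -32/sqrt(3328) = -0.5547
theta = acos(-0.5547) = 123.69 degrees

123.69 degrees


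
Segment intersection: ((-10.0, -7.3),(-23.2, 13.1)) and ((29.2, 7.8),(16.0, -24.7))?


Cross products: d1=-1074.68, d2=-1772.96, d3=-999, d4=-300.72
d1*d2 < 0 and d3*d4 < 0? no

No, they don't intersect


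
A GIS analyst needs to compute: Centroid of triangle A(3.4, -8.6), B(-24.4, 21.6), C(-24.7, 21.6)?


Centroid = ((x_A+x_B+x_C)/3, (y_A+y_B+y_C)/3)
= ((3.4+(-24.4)+(-24.7))/3, ((-8.6)+21.6+21.6)/3)
= (-15.2333, 11.5333)

(-15.2333, 11.5333)


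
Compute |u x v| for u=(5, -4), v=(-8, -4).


|u x v| = |5*(-4) - (-4)*(-8)|
= |(-20) - 32| = 52

52


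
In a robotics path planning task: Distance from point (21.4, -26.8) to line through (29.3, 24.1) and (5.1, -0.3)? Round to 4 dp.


|cross product| = 1039.02
|line direction| = sqrt(1181) = 34.3657
Distance = 1039.02/sqrt(1181) = 30.2342

30.2342


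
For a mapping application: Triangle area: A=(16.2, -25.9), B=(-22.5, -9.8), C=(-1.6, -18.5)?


Area = |x_A(y_B-y_C) + x_B(y_C-y_A) + x_C(y_A-y_B)|/2
= |140.94 + (-166.5) + 25.76|/2
= 0.2/2 = 0.1

0.1


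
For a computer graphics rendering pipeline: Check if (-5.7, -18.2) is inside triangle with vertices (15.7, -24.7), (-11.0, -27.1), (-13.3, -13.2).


Cross products: AB x AP = -224.91, BC x BP = -94.14, CA x CP = -57.6
All same sign? yes

Yes, inside


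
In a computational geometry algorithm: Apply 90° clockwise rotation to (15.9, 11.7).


90° CW: (x,y) -> (y, -x)
(15.9,11.7) -> (11.7, -15.9)

(11.7, -15.9)


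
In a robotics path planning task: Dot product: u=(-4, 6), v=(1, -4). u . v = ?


u . v = u_x*v_x + u_y*v_y = (-4)*1 + 6*(-4)
= (-4) + (-24) = -28

-28


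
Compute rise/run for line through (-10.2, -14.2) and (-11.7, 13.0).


slope = (y2-y1)/(x2-x1) = (13-(-14.2))/((-11.7)-(-10.2)) = 27.2/(-1.5) = -18.1333

-18.1333


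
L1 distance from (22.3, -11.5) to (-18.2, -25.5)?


|22.3-(-18.2)| + |(-11.5)-(-25.5)| = 40.5 + 14 = 54.5

54.5


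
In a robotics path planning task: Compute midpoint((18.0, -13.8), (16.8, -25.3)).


M = ((18+16.8)/2, ((-13.8)+(-25.3))/2)
= (17.4, -19.55)

(17.4, -19.55)


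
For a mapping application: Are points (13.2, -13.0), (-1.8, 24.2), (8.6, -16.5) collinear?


Cross product: ((-1.8)-13.2)*((-16.5)-(-13)) - (24.2-(-13))*(8.6-13.2)
= 223.62

No, not collinear


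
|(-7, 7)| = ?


|u| = sqrt((-7)^2 + 7^2) = sqrt(98) = 9.8995

9.8995


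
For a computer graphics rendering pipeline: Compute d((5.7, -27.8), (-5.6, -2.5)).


dx=-11.3, dy=25.3
d^2 = (-11.3)^2 + 25.3^2 = 767.78
d = sqrt(767.78) = 27.7088

27.7088


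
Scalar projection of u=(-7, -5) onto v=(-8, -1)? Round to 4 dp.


u.v = 61, |v| = sqrt(65) = 8.0623
Scalar projection = u.v / |v| = 61 / sqrt(65) = 7.5661

7.5661


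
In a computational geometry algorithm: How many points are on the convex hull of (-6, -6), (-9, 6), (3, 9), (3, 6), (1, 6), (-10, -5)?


Convex hull vertices (CCW): (-10, -5), (-6, -6), (3, 6), (3, 9), (-9, 6)
Count = 5

5


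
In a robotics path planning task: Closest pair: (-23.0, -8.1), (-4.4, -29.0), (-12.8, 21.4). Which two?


d(P0,P1) = 27.978, d(P0,P2) = 31.2136, d(P1,P2) = 51.0952
Closest: P0 and P1

Closest pair: (-23.0, -8.1) and (-4.4, -29.0), distance = 27.978


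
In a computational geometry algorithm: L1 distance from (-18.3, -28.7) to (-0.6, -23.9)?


|(-18.3)-(-0.6)| + |(-28.7)-(-23.9)| = 17.7 + 4.8 = 22.5

22.5


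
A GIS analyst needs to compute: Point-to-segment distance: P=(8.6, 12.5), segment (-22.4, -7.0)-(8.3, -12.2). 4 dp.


Project P onto AB: t = 0.877 (clamped to [0,1])
Closest point on segment: (4.5246, -11.5605)
Distance: 24.4032

24.4032


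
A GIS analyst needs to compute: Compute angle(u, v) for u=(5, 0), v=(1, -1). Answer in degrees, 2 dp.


u.v = 5, |u| = sqrt(25) = 5, |v| = sqrt(2) = 1.4142
cos(theta) = u.v/(|u||v|) = 5/sqrt(50) = 0.707107
theta = acos(0.707107) = 45 degrees

45 degrees


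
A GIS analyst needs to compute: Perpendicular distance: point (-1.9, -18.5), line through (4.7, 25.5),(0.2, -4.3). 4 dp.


|cross product| = 1.32
|line direction| = sqrt(908.29) = 30.1378
Distance = 1.32/sqrt(908.29) = 0.0438

0.0438


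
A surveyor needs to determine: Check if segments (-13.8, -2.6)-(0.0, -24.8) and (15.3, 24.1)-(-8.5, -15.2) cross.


Cross products: d1=-508.17, d2=562.53, d3=1014.48, d4=-56.22
d1*d2 < 0 and d3*d4 < 0? yes

Yes, they intersect


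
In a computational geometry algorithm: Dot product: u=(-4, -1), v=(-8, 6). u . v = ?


u . v = u_x*v_x + u_y*v_y = (-4)*(-8) + (-1)*6
= 32 + (-6) = 26

26


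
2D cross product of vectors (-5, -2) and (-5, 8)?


u x v = u_x*v_y - u_y*v_x = (-5)*8 - (-2)*(-5)
= (-40) - 10 = -50

-50


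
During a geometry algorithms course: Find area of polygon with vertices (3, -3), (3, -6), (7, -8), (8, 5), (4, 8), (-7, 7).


Shoelace sum: (3*(-6) - 3*(-3)) + (3*(-8) - 7*(-6)) + (7*5 - 8*(-8)) + (8*8 - 4*5) + (4*7 - (-7)*8) + ((-7)*(-3) - 3*7)
= 236
Area = |236|/2 = 118

118


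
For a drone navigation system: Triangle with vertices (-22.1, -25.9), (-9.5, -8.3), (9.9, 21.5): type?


Side lengths squared: AB^2=468.52, BC^2=1264.4, CA^2=3270.76
Sorted: [468.52, 1264.4, 3270.76]
By sides: Scalene, By angles: Obtuse

Scalene, Obtuse


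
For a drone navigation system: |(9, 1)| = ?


|u| = sqrt(9^2 + 1^2) = sqrt(82) = 9.0554

9.0554


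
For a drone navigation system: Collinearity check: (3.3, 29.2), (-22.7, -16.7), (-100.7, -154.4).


Cross product: ((-22.7)-3.3)*((-154.4)-29.2) - ((-16.7)-29.2)*((-100.7)-3.3)
= 0

Yes, collinear


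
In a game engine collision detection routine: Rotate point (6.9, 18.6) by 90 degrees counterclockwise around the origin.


90° CCW: (x,y) -> (-y, x)
(6.9,18.6) -> (-18.6, 6.9)

(-18.6, 6.9)


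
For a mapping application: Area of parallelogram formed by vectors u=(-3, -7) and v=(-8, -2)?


|u x v| = |(-3)*(-2) - (-7)*(-8)|
= |6 - 56| = 50

50


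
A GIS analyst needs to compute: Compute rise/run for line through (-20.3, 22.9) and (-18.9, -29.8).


slope = (y2-y1)/(x2-x1) = ((-29.8)-22.9)/((-18.9)-(-20.3)) = (-52.7)/1.4 = -37.6429

-37.6429


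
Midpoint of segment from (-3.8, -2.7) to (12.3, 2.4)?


M = (((-3.8)+12.3)/2, ((-2.7)+2.4)/2)
= (4.25, -0.15)

(4.25, -0.15)


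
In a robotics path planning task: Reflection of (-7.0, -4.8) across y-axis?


Reflection over y-axis: (x,y) -> (-x,y)
(-7, -4.8) -> (7, -4.8)

(7, -4.8)


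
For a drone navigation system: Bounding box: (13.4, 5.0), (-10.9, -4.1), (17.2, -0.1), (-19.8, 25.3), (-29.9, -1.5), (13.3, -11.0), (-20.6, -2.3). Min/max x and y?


x range: [-29.9, 17.2]
y range: [-11, 25.3]
Bounding box: (-29.9,-11) to (17.2,25.3)

(-29.9,-11) to (17.2,25.3)


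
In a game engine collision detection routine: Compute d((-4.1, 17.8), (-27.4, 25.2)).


dx=-23.3, dy=7.4
d^2 = (-23.3)^2 + 7.4^2 = 597.65
d = sqrt(597.65) = 24.4469

24.4469


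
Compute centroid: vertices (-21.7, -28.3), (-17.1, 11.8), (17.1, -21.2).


Centroid = ((x_A+x_B+x_C)/3, (y_A+y_B+y_C)/3)
= (((-21.7)+(-17.1)+17.1)/3, ((-28.3)+11.8+(-21.2))/3)
= (-7.2333, -12.5667)

(-7.2333, -12.5667)


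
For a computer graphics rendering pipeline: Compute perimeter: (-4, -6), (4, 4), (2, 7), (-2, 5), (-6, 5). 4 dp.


Sides: (-4, -6)->(4, 4): sqrt(164) = 12.806248, (4, 4)->(2, 7): sqrt(13) = 3.605551, (2, 7)->(-2, 5): sqrt(20) = 4.472136, (-2, 5)->(-6, 5): sqrt(16) = 4, (-6, 5)->(-4, -6): sqrt(125) = 11.18034
Sum = 36.064275
Perimeter = 36.0643

36.0643


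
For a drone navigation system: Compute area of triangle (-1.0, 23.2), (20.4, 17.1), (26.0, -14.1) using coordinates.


Area = |x_A(y_B-y_C) + x_B(y_C-y_A) + x_C(y_A-y_B)|/2
= |(-31.2) + (-760.92) + 158.6|/2
= 633.52/2 = 316.76

316.76


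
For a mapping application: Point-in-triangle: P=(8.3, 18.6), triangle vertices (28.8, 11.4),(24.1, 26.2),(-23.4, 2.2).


Cross products: AB x AP = 269.56, BC x BP = -18.2, CA x CP = 564.44
All same sign? no

No, outside


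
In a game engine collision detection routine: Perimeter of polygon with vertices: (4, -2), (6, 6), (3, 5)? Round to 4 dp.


Sides: (4, -2)->(6, 6): sqrt(68) = 8.246211, (6, 6)->(3, 5): sqrt(10) = 3.162278, (3, 5)->(4, -2): sqrt(50) = 7.071068
Sum = 18.479557
Perimeter = 18.4796

18.4796


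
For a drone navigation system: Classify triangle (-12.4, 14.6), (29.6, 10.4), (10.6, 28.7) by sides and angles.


Side lengths squared: AB^2=1781.64, BC^2=695.89, CA^2=727.81
Sorted: [695.89, 727.81, 1781.64]
By sides: Scalene, By angles: Obtuse

Scalene, Obtuse


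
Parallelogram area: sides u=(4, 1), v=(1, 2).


|u x v| = |4*2 - 1*1|
= |8 - 1| = 7

7


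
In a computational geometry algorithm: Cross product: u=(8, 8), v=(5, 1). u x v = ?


u x v = u_x*v_y - u_y*v_x = 8*1 - 8*5
= 8 - 40 = -32

-32


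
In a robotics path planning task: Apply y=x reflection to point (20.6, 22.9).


Reflection over y=x: (x,y) -> (y,x)
(20.6, 22.9) -> (22.9, 20.6)

(22.9, 20.6)


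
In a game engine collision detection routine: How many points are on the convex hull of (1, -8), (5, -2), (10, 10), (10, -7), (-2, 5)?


Convex hull vertices (CCW): (-2, 5), (1, -8), (10, -7), (10, 10)
Count = 4

4


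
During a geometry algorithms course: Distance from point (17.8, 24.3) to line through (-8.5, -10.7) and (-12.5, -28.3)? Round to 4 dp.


|cross product| = 322.88
|line direction| = sqrt(325.76) = 18.0488
Distance = 322.88/sqrt(325.76) = 17.8893

17.8893


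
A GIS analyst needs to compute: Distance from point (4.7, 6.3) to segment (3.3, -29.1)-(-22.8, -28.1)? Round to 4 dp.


Project P onto AB: t = 0 (clamped to [0,1])
Closest point on segment: (3.3, -29.1)
Distance: 35.4277

35.4277


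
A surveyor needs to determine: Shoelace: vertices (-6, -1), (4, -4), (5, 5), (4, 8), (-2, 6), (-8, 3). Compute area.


Shoelace sum: ((-6)*(-4) - 4*(-1)) + (4*5 - 5*(-4)) + (5*8 - 4*5) + (4*6 - (-2)*8) + ((-2)*3 - (-8)*6) + ((-8)*(-1) - (-6)*3)
= 196
Area = |196|/2 = 98

98


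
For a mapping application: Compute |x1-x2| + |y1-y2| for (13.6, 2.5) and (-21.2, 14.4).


|13.6-(-21.2)| + |2.5-14.4| = 34.8 + 11.9 = 46.7

46.7


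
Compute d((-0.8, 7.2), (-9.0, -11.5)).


dx=-8.2, dy=-18.7
d^2 = (-8.2)^2 + (-18.7)^2 = 416.93
d = sqrt(416.93) = 20.4189

20.4189


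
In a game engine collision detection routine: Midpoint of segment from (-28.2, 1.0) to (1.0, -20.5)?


M = (((-28.2)+1)/2, (1+(-20.5))/2)
= (-13.6, -9.75)

(-13.6, -9.75)


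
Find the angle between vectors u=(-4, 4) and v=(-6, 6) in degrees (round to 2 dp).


u.v = 48, |u| = sqrt(32) = 5.6569, |v| = sqrt(72) = 8.4853
cos(theta) = u.v/(|u||v|) = 48/sqrt(2304) = 1
theta = acos(1) = 0 degrees

0 degrees


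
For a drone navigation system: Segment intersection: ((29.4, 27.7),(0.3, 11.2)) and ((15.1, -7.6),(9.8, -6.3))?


Cross products: d1=-205.68, d2=-80.4, d3=791.28, d4=666
d1*d2 < 0 and d3*d4 < 0? no

No, they don't intersect


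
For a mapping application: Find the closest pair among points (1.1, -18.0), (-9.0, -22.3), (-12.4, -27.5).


d(P0,P1) = 10.9772, d(P0,P2) = 16.5076, d(P1,P2) = 6.2129
Closest: P1 and P2

Closest pair: (-9.0, -22.3) and (-12.4, -27.5), distance = 6.2129


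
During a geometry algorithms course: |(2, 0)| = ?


|u| = sqrt(2^2 + 0^2) = sqrt(4) = 2

2


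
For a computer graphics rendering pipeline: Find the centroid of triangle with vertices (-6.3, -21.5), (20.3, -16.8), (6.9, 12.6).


Centroid = ((x_A+x_B+x_C)/3, (y_A+y_B+y_C)/3)
= (((-6.3)+20.3+6.9)/3, ((-21.5)+(-16.8)+12.6)/3)
= (6.9667, -8.5667)

(6.9667, -8.5667)


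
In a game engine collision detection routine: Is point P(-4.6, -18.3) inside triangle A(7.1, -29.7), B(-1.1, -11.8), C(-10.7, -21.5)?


Cross products: AB x AP = 115.95, BC x BP = 28.45, CA x CP = 106.98
All same sign? yes

Yes, inside


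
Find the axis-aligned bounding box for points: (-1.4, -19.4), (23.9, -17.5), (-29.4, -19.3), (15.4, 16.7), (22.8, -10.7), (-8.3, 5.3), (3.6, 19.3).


x range: [-29.4, 23.9]
y range: [-19.4, 19.3]
Bounding box: (-29.4,-19.4) to (23.9,19.3)

(-29.4,-19.4) to (23.9,19.3)


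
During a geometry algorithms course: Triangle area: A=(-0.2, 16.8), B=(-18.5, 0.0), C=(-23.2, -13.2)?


Area = |x_A(y_B-y_C) + x_B(y_C-y_A) + x_C(y_A-y_B)|/2
= |(-2.64) + 555 + (-389.76)|/2
= 162.6/2 = 81.3

81.3


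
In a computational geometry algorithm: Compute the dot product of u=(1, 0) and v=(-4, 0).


u . v = u_x*v_x + u_y*v_y = 1*(-4) + 0*0
= (-4) + 0 = -4

-4


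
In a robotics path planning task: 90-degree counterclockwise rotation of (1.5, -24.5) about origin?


90° CCW: (x,y) -> (-y, x)
(1.5,-24.5) -> (24.5, 1.5)

(24.5, 1.5)


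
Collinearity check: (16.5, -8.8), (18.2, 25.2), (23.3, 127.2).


Cross product: (18.2-16.5)*(127.2-(-8.8)) - (25.2-(-8.8))*(23.3-16.5)
= 0

Yes, collinear


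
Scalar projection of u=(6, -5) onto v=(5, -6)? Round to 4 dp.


u.v = 60, |v| = sqrt(61) = 7.8102
Scalar projection = u.v / |v| = 60 / sqrt(61) = 7.6822

7.6822


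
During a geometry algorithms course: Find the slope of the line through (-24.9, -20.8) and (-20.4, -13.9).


slope = (y2-y1)/(x2-x1) = ((-13.9)-(-20.8))/((-20.4)-(-24.9)) = 6.9/4.5 = 1.5333

1.5333


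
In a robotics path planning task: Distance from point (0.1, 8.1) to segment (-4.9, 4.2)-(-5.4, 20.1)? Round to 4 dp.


Project P onto AB: t = 0.2352 (clamped to [0,1])
Closest point on segment: (-5.0176, 7.9391)
Distance: 5.1201

5.1201


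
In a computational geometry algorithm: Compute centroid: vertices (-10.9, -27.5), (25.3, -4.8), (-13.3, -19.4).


Centroid = ((x_A+x_B+x_C)/3, (y_A+y_B+y_C)/3)
= (((-10.9)+25.3+(-13.3))/3, ((-27.5)+(-4.8)+(-19.4))/3)
= (0.3667, -17.2333)

(0.3667, -17.2333)
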